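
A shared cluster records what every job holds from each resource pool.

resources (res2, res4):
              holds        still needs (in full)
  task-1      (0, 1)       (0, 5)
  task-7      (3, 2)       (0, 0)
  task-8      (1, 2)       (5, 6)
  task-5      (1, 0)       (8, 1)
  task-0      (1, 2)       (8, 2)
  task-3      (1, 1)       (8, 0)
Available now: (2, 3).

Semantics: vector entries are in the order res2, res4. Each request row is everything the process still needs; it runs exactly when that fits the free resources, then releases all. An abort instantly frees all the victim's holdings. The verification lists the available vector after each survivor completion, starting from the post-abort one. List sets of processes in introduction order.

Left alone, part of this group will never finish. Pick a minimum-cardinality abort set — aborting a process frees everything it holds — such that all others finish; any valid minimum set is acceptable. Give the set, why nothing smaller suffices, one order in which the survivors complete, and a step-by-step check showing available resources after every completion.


Minimum abort set: task-5 and task-0.
Key observation: the deadlocked task-3 becomes finishable only because task-5 and task-0 released (2, 2); it completes at step 4 below.
Minimality, checking each single-abort alternative: task-1 alone leaves task-5 blocked (short on res2); task-7 alone leaves task-5 blocked (short on res2); task-8 alone leaves task-5 blocked (short on res2); task-5 alone leaves task-0 blocked (short on res2); task-0 alone leaves task-5 blocked (short on res2); task-3 alone leaves task-5 blocked (short on res2).
One survivor order: task-1, task-7, task-8, task-3. Verifying each step (post-abort pool first):
  pool = (4, 5)
  run task-1 (needs (0, 5), free (4, 5)); after release of (0, 1) the pool is (4, 6)
  run task-7 (needs (0, 0), free (4, 6)); after release of (3, 2) the pool is (7, 8)
  run task-8 (needs (5, 6), free (7, 8)); after release of (1, 2) the pool is (8, 10)
  run task-3 (needs (8, 0), free (8, 10)); after release of (1, 1) the pool is (9, 11)


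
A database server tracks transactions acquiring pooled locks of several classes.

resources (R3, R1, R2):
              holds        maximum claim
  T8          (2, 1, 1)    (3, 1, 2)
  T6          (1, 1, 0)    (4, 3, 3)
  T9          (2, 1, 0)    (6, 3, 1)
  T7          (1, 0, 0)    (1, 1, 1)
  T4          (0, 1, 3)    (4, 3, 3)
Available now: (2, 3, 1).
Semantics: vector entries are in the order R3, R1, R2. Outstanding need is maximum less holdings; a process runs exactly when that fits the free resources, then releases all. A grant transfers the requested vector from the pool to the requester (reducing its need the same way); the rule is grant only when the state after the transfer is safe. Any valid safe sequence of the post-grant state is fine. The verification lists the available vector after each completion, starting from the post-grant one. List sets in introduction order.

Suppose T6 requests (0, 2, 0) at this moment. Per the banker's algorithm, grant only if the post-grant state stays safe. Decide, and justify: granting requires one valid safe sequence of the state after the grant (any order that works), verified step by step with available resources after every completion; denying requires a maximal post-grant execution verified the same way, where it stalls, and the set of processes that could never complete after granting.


GRANT: granting preserves safety; a valid post-grant sequence is T8, T9, T7, T4, T6.
Key observation: the grant leaves (2, 1, 1) free — enough for T8, whose release restarts the cascade.
Step-by-step check of the post-grant state:
  pool = (2, 1, 1)
  T8: need (1, 0, 1) fits (2, 1, 1); releases (2, 1, 1), pool now (4, 2, 2)
  T9: need (4, 2, 1) fits (4, 2, 2); releases (2, 1, 0), pool now (6, 3, 2)
  T7: need (0, 1, 1) fits (6, 3, 2); releases (1, 0, 0), pool now (7, 3, 2)
  T4: need (4, 2, 0) fits (7, 3, 2); releases (0, 1, 3), pool now (7, 4, 5)
  T6: need (3, 0, 3) fits (7, 4, 5); releases (1, 3, 0), pool now (8, 7, 5)


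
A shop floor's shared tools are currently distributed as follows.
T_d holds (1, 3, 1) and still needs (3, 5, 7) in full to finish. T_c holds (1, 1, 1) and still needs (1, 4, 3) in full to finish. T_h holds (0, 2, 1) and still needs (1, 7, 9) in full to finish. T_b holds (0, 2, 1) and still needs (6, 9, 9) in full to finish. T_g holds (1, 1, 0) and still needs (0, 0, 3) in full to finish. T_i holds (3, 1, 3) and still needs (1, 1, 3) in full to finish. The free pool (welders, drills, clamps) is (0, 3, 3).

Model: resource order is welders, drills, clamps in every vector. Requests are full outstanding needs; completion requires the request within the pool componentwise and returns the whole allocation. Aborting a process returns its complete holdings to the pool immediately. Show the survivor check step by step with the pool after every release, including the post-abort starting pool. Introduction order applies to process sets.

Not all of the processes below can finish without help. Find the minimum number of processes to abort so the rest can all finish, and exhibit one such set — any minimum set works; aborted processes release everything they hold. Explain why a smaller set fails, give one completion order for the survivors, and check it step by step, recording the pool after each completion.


Minimum abort set: T_b.
Key observation: no ordering could ever have run T_h before the abort of T_b; with (0, 2, 1) back in the pool it fits at step 5.
No smaller set exists: with zero aborts the deadlock remains.
Survivors finish in the order: T_g, T_i, T_c, T_d, T_h. Step-by-step check (pool after the aborts first):
  pool = (0, 5, 4)
  T_g: need (0, 0, 3) fits (0, 5, 4); releases (1, 1, 0), pool now (1, 6, 4)
  T_i: need (1, 1, 3) fits (1, 6, 4); releases (3, 1, 3), pool now (4, 7, 7)
  T_c: need (1, 4, 3) fits (4, 7, 7); releases (1, 1, 1), pool now (5, 8, 8)
  T_d: need (3, 5, 7) fits (5, 8, 8); releases (1, 3, 1), pool now (6, 11, 9)
  T_h: need (1, 7, 9) fits (6, 11, 9); releases (0, 2, 1), pool now (6, 13, 10)


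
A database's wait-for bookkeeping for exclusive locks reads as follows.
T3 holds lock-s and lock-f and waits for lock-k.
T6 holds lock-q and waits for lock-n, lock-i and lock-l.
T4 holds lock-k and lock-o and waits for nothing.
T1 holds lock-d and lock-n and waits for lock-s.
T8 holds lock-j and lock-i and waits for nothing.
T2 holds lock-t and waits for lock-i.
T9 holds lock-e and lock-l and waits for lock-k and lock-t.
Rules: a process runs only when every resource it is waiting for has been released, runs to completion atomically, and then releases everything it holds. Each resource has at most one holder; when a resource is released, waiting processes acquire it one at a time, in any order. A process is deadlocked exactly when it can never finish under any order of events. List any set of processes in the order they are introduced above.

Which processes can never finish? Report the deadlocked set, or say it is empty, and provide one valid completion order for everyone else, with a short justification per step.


Nothing here is deadlocked.
Key observation: the wait graph is acyclic; completion cascades from the unblocked processes through everyone else.
A valid finishing order for the others: T8, T4, T2, T3, T9, T1, T6.
Walking it through:
  run T8 (it waits on nothing); releases lock-j and lock-i
  run T4 (it waits on nothing); releases lock-k and lock-o
  run T2 (all its waits — lock-i — are resolved); releases lock-t
  run T3 (all its waits — lock-k — are resolved); releases lock-s and lock-f
  run T9 (all its waits — lock-k and lock-t — are resolved); releases lock-e and lock-l
  run T1 (all its waits — lock-s — are resolved); releases lock-d and lock-n
  run T6 (all its waits — lock-n, lock-i and lock-l — are resolved); releases lock-q


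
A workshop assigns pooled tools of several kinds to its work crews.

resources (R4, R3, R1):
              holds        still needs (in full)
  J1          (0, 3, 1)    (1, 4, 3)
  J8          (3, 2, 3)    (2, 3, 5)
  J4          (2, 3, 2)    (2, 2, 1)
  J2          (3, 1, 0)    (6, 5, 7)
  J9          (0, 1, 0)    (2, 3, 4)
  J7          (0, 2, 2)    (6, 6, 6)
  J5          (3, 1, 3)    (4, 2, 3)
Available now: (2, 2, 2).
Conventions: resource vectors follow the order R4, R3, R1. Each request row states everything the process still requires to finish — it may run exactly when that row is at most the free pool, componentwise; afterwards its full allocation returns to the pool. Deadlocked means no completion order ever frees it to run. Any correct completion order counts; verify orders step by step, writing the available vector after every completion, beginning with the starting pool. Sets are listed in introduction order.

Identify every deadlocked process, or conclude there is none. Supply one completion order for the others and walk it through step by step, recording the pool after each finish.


No process is deadlocked.
Key observation: there is always a runnable process — J4 first — so the state unwinds completely.
A valid finishing order for the others: J4, J1, J5, J2, J7, J9, J8. Walking it through:
  pool = (2, 2, 2)
  run J4 (needs (2, 2, 1), free (2, 2, 2)); after release of (2, 3, 2) the pool is (4, 5, 4)
  run J1 (needs (1, 4, 3), free (4, 5, 4)); after release of (0, 3, 1) the pool is (4, 8, 5)
  run J5 (needs (4, 2, 3), free (4, 8, 5)); after release of (3, 1, 3) the pool is (7, 9, 8)
  run J2 (needs (6, 5, 7), free (7, 9, 8)); after release of (3, 1, 0) the pool is (10, 10, 8)
  run J7 (needs (6, 6, 6), free (10, 10, 8)); after release of (0, 2, 2) the pool is (10, 12, 10)
  run J9 (needs (2, 3, 4), free (10, 12, 10)); after release of (0, 1, 0) the pool is (10, 13, 10)
  run J8 (needs (2, 3, 5), free (10, 13, 10)); after release of (3, 2, 3) the pool is (13, 15, 13)


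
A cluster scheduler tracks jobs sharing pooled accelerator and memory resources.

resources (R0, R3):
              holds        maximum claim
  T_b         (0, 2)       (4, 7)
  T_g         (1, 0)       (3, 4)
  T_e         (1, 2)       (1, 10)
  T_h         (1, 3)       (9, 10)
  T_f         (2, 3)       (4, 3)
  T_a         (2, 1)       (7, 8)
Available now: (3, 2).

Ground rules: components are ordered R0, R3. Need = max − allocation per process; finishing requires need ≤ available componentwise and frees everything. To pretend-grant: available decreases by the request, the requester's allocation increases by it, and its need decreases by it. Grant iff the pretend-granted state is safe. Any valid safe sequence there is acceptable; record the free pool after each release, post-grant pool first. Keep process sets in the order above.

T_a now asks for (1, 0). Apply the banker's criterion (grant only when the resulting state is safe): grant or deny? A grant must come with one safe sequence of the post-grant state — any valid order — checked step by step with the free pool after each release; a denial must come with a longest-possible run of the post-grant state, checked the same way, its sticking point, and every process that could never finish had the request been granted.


GRANT. The post-grant state is safe; one safe sequence: T_f, T_b, T_a, T_e, T_h, T_g.
Key observation: (2, 2) free after granting still covers T_f first, and each release covers the next.
Step-by-step check of the post-grant state:
  pool = (2, 2)
  run T_f (needs (2, 0), free (2, 2)); after release of (2, 3) the pool is (4, 5)
  run T_b (needs (4, 5), free (4, 5)); after release of (0, 2) the pool is (4, 7)
  run T_a (needs (4, 7), free (4, 7)); after release of (3, 1) the pool is (7, 8)
  run T_e (needs (0, 8), free (7, 8)); after release of (1, 2) the pool is (8, 10)
  run T_h (needs (8, 7), free (8, 10)); after release of (1, 3) the pool is (9, 13)
  run T_g (needs (2, 4), free (9, 13)); after release of (1, 0) the pool is (10, 13)


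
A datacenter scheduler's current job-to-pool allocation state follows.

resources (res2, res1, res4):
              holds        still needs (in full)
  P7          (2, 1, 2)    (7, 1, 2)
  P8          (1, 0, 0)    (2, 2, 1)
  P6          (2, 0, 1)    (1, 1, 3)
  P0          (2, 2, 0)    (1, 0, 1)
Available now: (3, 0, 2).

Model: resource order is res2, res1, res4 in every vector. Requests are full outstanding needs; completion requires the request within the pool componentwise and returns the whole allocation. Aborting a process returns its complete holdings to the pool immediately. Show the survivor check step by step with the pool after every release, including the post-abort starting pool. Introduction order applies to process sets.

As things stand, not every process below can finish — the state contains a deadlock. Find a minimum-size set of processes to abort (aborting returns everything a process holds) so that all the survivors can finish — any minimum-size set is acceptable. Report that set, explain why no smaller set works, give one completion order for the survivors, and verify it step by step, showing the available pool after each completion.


Abort P7.
Key observation: P6 had no path to completion before; after the abort of P7 ((2, 1, 2) returned), step 3 is where it fits.
No smaller set exists: with zero aborts the deadlock remains.
One survivor order: P0, P8, P6. Step-by-step check (post-abort pool first):
  pool = (5, 1, 4)
  run P0 (needs (1, 0, 1), free (5, 1, 4)); after release of (2, 2, 0) the pool is (7, 3, 4)
  run P8 (needs (2, 2, 1), free (7, 3, 4)); after release of (1, 0, 0) the pool is (8, 3, 4)
  run P6 (needs (1, 1, 3), free (8, 3, 4)); after release of (2, 0, 1) the pool is (10, 3, 5)


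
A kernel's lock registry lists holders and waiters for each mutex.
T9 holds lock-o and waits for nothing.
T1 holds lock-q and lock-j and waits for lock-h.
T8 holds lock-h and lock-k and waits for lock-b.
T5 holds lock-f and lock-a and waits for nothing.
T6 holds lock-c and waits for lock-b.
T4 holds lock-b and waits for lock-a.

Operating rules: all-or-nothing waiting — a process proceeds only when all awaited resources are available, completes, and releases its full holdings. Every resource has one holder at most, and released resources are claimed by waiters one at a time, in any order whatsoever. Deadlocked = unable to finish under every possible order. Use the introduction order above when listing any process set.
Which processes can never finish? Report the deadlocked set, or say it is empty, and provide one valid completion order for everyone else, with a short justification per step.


The deadlocked set is empty.
Key observation: every chain of waits terminates; starting from the processes that wait on nothing, all the rest unlock in turn.
One completion order for the rest: T9, T5, T4, T6, T8, T1.
Walking it through:
  T9 waits on nothing -> runs at once and releases lock-o
  T5 waits on nothing -> runs at once and releases lock-f and lock-a
  T4: everything it awaited (lock-a) is free; runs, freeing lock-b
  T6: everything it awaited (lock-b) is free; runs, freeing lock-c
  T8: everything it awaited (lock-b) is free; runs, freeing lock-h and lock-k
  T1: everything it awaited (lock-h) is free; runs, freeing lock-q and lock-j


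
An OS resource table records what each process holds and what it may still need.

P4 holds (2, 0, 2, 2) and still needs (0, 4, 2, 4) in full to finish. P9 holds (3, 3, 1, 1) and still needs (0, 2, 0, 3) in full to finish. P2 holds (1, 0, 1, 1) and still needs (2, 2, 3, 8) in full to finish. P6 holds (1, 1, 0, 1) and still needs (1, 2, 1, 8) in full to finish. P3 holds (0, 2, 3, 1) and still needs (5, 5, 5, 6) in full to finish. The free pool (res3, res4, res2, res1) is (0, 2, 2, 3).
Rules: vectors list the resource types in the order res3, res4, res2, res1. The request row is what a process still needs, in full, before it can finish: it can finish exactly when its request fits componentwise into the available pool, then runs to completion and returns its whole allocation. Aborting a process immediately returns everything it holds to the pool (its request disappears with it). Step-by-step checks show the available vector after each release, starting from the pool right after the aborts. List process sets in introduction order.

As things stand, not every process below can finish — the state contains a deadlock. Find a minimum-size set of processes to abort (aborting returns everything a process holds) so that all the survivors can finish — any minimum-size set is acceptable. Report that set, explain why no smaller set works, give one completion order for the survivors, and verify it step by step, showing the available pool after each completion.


Abort P6.
Key observation: before aborting P6, P2 was permanently blocked — no order could ever run it; afterwards it completes at step 4.
Minimality: the empty abort set fails — the state is deadlocked as it stands.
One survivor order: P9, P4, P3, P2. Check, step by step (post-abort pool first):
  pool = (1, 3, 2, 4)
  run P9 (needs (0, 2, 0, 3), free (1, 3, 2, 4)); after release of (3, 3, 1, 1) the pool is (4, 6, 3, 5)
  run P4 (needs (0, 4, 2, 4), free (4, 6, 3, 5)); after release of (2, 0, 2, 2) the pool is (6, 6, 5, 7)
  run P3 (needs (5, 5, 5, 6), free (6, 6, 5, 7)); after release of (0, 2, 3, 1) the pool is (6, 8, 8, 8)
  run P2 (needs (2, 2, 3, 8), free (6, 8, 8, 8)); after release of (1, 0, 1, 1) the pool is (7, 8, 9, 9)


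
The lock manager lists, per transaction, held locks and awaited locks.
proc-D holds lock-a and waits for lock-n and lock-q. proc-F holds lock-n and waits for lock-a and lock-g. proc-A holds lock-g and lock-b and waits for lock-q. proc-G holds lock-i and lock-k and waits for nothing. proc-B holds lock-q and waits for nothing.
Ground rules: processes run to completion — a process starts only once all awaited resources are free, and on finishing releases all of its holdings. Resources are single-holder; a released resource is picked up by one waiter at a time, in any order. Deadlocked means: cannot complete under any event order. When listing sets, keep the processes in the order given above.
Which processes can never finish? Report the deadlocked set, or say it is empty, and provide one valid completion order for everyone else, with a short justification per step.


Deadlocked: proc-D and proc-F.
Key observation: the wait chain closes on itself along proc-D -> proc-F -> proc-D; no other process is dragged down with it.
The rest can finish in the order proc-G, proc-B, proc-A.
Verifying each step:
  proc-G waits on nothing -> runs at once and releases lock-i and lock-k
  proc-B waits on nothing -> runs at once and releases lock-q
  proc-A: everything it awaited (lock-q) is free; runs, freeing lock-g and lock-b


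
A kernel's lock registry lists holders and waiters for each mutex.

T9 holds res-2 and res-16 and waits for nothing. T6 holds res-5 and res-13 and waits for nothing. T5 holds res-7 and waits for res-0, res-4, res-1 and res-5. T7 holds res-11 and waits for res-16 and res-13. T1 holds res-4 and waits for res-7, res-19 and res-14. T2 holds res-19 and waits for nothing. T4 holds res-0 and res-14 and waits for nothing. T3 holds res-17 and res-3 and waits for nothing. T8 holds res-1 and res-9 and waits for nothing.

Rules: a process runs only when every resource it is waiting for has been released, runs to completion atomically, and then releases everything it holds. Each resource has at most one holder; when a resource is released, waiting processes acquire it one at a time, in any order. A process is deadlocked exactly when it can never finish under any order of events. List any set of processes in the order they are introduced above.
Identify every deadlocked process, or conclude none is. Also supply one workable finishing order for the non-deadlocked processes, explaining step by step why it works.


Deadlocked set: T5 and T1.
Key observation: the cycle T5 -> T1 -> T5 can never break — each member waits on the next; no other process is dragged down with it.
A valid finishing order for the others: T3, T9, T2, T6, T7, T4, T8.
Walking it through:
  run T3 (it waits on nothing); releases res-17 and res-3
  run T9 (it waits on nothing); releases res-2 and res-16
  run T2 (it waits on nothing); releases res-19
  run T6 (it waits on nothing); releases res-5 and res-13
  T7 waits on res-16 and res-13 — all released -> runs and releases res-11
  run T4 (it waits on nothing); releases res-0 and res-14
  run T8 (it waits on nothing); releases res-1 and res-9


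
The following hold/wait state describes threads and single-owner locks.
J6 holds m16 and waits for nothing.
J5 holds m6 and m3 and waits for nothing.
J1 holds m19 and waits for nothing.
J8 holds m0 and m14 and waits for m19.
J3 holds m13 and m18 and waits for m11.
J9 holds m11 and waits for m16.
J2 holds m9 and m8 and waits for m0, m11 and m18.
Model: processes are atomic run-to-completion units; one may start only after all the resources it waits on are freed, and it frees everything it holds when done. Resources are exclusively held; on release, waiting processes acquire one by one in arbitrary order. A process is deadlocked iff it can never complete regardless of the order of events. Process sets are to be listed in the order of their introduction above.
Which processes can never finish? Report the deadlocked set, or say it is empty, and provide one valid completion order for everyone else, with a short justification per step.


Nothing here is deadlocked.
Key observation: every chain of waits terminates; starting from the processes that wait on nothing, all the rest unlock in turn.
One completion order for the rest: J6, J9, J3, J5, J1, J8, J2.
Check, step by step:
  J6 waits on nothing -> runs at once and releases m16
  run J9 (all its waits — m16 — are resolved); releases m11
  run J3 (all its waits — m11 — are resolved); releases m13 and m18
  J5 waits on nothing -> runs at once and releases m6 and m3
  J1 waits on nothing -> runs at once and releases m19
  run J8 (all its waits — m19 — are resolved); releases m0 and m14
  run J2 (all its waits — m0, m11 and m18 — are resolved); releases m9 and m8


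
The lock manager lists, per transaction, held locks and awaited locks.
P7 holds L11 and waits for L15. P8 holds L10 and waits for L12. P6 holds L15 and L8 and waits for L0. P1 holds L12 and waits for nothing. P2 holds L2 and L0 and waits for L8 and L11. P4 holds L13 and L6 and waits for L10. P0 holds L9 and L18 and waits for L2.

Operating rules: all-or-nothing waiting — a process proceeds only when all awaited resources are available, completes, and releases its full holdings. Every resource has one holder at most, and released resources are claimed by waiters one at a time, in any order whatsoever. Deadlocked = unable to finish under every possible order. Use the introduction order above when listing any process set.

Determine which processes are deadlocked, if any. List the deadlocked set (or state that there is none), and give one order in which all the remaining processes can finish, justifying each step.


The deadlocked set is P7, P6, P2 and P0.
Key observation: the loop P7 -> P6 -> P2 -> P7 blocks itself forever; P0 waits into the deadlock from upstream.
The rest can finish in the order P1, P8, P4.
Verifying each step:
  P1: no waits; runs immediately, freeing L12
  P8: everything it awaited (L12) is free; runs, freeing L10
  P4: everything it awaited (L10) is free; runs, freeing L13 and L6


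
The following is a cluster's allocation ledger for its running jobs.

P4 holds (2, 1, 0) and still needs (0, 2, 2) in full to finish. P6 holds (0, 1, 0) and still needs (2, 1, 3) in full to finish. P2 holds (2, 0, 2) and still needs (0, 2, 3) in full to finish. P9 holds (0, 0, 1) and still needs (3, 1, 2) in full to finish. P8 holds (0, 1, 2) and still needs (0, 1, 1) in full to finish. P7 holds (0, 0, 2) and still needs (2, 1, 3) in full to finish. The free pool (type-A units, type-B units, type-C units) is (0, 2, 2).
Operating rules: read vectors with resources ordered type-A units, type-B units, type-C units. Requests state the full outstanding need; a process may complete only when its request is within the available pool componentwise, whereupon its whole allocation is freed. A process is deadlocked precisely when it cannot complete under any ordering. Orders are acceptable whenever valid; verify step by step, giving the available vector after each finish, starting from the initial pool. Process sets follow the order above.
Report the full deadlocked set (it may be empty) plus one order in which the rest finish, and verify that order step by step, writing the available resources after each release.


Nothing here is deadlocked.
Key observation: P4 leads a chain of completions in which each release enables another process.
The rest can finish in the order P4, P8, P2, P7, P9, P6. Check, step by step:
  pool = (0, 2, 2)
  P4: need (0, 2, 2) fits (0, 2, 2); releases (2, 1, 0), pool now (2, 3, 2)
  P8: need (0, 1, 1) fits (2, 3, 2); releases (0, 1, 2), pool now (2, 4, 4)
  P2: need (0, 2, 3) fits (2, 4, 4); releases (2, 0, 2), pool now (4, 4, 6)
  P7: need (2, 1, 3) fits (4, 4, 6); releases (0, 0, 2), pool now (4, 4, 8)
  P9: need (3, 1, 2) fits (4, 4, 8); releases (0, 0, 1), pool now (4, 4, 9)
  P6: need (2, 1, 3) fits (4, 4, 9); releases (0, 1, 0), pool now (4, 5, 9)


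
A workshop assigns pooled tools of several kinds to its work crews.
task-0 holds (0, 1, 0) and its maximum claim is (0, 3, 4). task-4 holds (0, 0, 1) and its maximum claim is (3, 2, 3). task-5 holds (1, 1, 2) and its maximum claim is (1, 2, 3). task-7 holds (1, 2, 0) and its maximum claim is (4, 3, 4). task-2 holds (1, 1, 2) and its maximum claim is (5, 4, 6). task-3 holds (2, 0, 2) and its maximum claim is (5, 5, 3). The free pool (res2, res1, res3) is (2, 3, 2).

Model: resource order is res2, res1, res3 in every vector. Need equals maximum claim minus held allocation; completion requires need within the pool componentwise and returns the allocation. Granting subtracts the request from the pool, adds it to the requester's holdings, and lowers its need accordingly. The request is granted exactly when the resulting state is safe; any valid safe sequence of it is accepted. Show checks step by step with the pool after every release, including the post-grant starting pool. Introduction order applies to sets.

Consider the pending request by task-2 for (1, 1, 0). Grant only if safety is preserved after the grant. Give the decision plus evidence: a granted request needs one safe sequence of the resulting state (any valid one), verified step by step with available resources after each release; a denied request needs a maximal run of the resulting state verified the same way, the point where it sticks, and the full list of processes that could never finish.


DENY. Granting would leave the state unsafe.
Key observation: after task-5, task-0 complete, (2, 4, 4) is the best the pool ever gets, yet each leftover process wants more res2.
On the post-grant state, task-5, task-0 is a maximal run — nothing extends it. Verifying each step:
  pool = (1, 2, 2)
  task-5 needs (0, 1, 1) <= (1, 2, 2) -> finishes; pool += (1, 1, 2) = (2, 3, 4)
  task-0 needs (0, 2, 4) <= (2, 3, 4) -> finishes; pool += (0, 1, 0) = (2, 4, 4)
  task-4 cannot run: need (3, 2, 2) vs free (2, 4, 4) (insufficient res2)
  task-7 cannot run: need (3, 1, 4) vs free (2, 4, 4) (insufficient res2)
  task-2 cannot run: need (3, 2, 4) vs free (2, 4, 4) (insufficient res2)
  task-3 cannot run: need (3, 5, 1) vs free (2, 4, 4) (insufficient res2 and res1)
Post-grant, the permanently blocked set is task-4, task-7, task-2 and task-3.


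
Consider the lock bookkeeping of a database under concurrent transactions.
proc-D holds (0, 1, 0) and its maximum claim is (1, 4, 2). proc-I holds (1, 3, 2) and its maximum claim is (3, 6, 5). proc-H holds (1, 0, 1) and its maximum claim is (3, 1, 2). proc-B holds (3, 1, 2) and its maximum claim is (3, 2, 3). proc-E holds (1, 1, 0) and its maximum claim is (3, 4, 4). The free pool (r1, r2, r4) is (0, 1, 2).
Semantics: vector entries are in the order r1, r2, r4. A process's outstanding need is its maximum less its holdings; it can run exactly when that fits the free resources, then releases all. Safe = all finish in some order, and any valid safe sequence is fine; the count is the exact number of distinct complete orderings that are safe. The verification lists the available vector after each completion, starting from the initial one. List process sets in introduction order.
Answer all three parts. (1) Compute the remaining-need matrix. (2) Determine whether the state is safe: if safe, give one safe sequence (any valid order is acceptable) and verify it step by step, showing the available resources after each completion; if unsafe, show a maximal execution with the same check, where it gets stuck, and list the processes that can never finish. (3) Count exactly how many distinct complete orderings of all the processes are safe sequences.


(1) Outstanding need per process (order r1, r2, r4):
  proc-D: (1, 3, 2)
  proc-I: (2, 3, 3)
  proc-H: (2, 1, 1)
  proc-B: (0, 1, 1)
  proc-E: (2, 3, 4)
(2) The state is UNSAFE.
Key observation: once proc-B, proc-H finish, the pool peaks at (4, 2, 5) — and every remaining process still needs more r2 than that.
The run proc-B, proc-H cannot be extended any further. Check, step by step:
  pool = (0, 1, 2)
  run proc-B (needs (0, 1, 1), free (0, 1, 2)); after release of (3, 1, 2) the pool is (3, 2, 4)
  run proc-H (needs (2, 1, 1), free (3, 2, 4)); after release of (1, 0, 1) the pool is (4, 2, 5)
  proc-D cannot run: need (1, 3, 2) vs free (4, 2, 5) (insufficient r2)
  proc-I cannot run: need (2, 3, 3) vs free (4, 2, 5) (insufficient r2)
  proc-E cannot run: need (2, 3, 4) vs free (4, 2, 5) (insufficient r2)
Permanently blocked: proc-D, proc-I and proc-E.
(3) Exactly 0 of the possible complete orderings are safe sequences.


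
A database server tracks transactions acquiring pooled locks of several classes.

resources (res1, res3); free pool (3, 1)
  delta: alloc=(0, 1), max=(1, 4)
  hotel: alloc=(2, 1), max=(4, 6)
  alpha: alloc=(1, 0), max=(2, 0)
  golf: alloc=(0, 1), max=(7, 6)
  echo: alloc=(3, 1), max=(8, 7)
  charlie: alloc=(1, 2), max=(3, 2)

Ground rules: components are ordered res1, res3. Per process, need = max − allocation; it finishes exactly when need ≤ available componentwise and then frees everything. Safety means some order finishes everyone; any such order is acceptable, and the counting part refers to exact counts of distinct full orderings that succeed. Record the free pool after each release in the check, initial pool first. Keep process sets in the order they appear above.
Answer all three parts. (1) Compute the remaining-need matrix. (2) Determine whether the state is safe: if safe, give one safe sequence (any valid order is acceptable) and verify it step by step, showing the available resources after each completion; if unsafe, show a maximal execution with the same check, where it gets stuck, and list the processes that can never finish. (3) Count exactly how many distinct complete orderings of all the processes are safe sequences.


(1) Need matrix, components ordered res1, res3:
  delta: (1, 3)
  hotel: (2, 5)
  alpha: (1, 0)
  golf: (7, 5)
  echo: (5, 6)
  charlie: (2, 0)
(2) UNSAFE — no complete ordering exists.
Key observation: once alpha, charlie, delta finish, the pool peaks at (5, 4) — and every remaining process still needs more res3 than that.
A maximal execution: alpha, charlie, delta — then nothing else fits. Verifying each step:
  pool = (3, 1)
  alpha: need (1, 0) fits (3, 1); releases (1, 0), pool now (4, 1)
  charlie: need (2, 0) fits (4, 1); releases (1, 2), pool now (5, 3)
  delta: need (1, 3) fits (5, 3); releases (0, 1), pool now (5, 4)
  hotel still needs (2, 5) but only (5, 4) is free — short on res3
  golf still needs (7, 5) but only (5, 4) is free — short on res1 and res3
  echo still needs (5, 6) but only (5, 4) is free — short on res3
Processes that can never finish: hotel, golf and echo.
(3) Precisely 0 of the possible complete orderings are safe sequences.


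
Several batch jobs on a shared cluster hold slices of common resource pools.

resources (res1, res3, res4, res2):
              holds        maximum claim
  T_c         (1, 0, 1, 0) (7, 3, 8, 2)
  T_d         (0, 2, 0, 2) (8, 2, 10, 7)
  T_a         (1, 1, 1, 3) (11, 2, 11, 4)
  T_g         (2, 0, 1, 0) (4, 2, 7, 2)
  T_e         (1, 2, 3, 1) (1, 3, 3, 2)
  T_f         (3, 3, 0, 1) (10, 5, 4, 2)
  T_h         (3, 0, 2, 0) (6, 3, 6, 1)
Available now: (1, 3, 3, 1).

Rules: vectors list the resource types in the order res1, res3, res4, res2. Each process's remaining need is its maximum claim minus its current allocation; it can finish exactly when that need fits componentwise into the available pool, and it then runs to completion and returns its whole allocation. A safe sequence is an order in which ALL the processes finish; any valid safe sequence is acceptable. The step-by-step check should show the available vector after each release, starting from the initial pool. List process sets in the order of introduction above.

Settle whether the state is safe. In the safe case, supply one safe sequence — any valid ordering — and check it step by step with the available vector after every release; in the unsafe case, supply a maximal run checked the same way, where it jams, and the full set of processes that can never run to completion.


SAFE — a valid safe sequence is T_e, T_g, T_h, T_f, T_c, T_a, T_d.
Key observation: T_e is the earliest step where a requested resource binds exactly: need (0, 1, 0, 1), pool (1, 3, 3, 1) at its turn.
Check, step by step:
  pool = (1, 3, 3, 1)
  run T_e (needs (0, 1, 0, 1), free (1, 3, 3, 1)); after release of (1, 2, 3, 1) the pool is (2, 5, 6, 2)
  run T_g (needs (2, 2, 6, 2), free (2, 5, 6, 2)); after release of (2, 0, 1, 0) the pool is (4, 5, 7, 2)
  run T_h (needs (3, 3, 4, 1), free (4, 5, 7, 2)); after release of (3, 0, 2, 0) the pool is (7, 5, 9, 2)
  run T_f (needs (7, 2, 4, 1), free (7, 5, 9, 2)); after release of (3, 3, 0, 1) the pool is (10, 8, 9, 3)
  run T_c (needs (6, 3, 7, 2), free (10, 8, 9, 3)); after release of (1, 0, 1, 0) the pool is (11, 8, 10, 3)
  run T_a (needs (10, 1, 10, 1), free (11, 8, 10, 3)); after release of (1, 1, 1, 3) the pool is (12, 9, 11, 6)
  run T_d (needs (8, 0, 10, 5), free (12, 9, 11, 6)); after release of (0, 2, 0, 2) the pool is (12, 11, 11, 8)


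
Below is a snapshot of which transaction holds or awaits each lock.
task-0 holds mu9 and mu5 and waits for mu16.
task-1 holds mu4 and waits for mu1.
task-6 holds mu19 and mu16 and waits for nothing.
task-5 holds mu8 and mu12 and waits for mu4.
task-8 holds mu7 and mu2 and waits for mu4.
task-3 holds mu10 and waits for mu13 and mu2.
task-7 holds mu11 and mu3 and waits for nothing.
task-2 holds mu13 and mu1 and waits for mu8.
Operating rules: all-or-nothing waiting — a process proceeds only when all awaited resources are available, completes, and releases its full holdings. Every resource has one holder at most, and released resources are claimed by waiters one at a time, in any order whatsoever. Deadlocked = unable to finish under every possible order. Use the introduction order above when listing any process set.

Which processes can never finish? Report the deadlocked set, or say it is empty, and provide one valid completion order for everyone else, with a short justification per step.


Deadlocked set: task-1, task-5, task-8, task-3 and task-2.
Key observation: the knot is the closed ring of waits task-1 -> task-2 -> task-5 -> task-1; task-8 and task-3 wait into the deadlock from upstream.
A valid finishing order for the others: task-6, task-0, task-7.
Step-by-step check:
  task-6 waits on nothing -> runs at once and releases mu19 and mu16
  run task-0 (all its waits — mu16 — are resolved); releases mu9 and mu5
  task-7 waits on nothing -> runs at once and releases mu11 and mu3


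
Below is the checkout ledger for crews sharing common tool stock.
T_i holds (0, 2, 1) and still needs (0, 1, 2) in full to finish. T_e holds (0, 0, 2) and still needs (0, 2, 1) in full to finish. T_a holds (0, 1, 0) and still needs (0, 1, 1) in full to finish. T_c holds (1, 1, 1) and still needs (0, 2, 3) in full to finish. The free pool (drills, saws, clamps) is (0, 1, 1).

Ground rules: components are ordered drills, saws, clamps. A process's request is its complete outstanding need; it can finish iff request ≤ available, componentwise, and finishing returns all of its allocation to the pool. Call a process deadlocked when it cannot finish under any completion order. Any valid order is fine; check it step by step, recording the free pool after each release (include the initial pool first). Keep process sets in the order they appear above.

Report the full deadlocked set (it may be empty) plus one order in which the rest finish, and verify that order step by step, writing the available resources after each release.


The deadlocked set is empty.
Key observation: the pool covers T_a at once, and every later process fits after earlier releases.
One completion order for the rest: T_a, T_e, T_c, T_i. Step-by-step check:
  pool = (0, 1, 1)
  T_a: need (0, 1, 1) fits (0, 1, 1); releases (0, 1, 0), pool now (0, 2, 1)
  T_e: need (0, 2, 1) fits (0, 2, 1); releases (0, 0, 2), pool now (0, 2, 3)
  T_c: need (0, 2, 3) fits (0, 2, 3); releases (1, 1, 1), pool now (1, 3, 4)
  T_i: need (0, 1, 2) fits (1, 3, 4); releases (0, 2, 1), pool now (1, 5, 5)


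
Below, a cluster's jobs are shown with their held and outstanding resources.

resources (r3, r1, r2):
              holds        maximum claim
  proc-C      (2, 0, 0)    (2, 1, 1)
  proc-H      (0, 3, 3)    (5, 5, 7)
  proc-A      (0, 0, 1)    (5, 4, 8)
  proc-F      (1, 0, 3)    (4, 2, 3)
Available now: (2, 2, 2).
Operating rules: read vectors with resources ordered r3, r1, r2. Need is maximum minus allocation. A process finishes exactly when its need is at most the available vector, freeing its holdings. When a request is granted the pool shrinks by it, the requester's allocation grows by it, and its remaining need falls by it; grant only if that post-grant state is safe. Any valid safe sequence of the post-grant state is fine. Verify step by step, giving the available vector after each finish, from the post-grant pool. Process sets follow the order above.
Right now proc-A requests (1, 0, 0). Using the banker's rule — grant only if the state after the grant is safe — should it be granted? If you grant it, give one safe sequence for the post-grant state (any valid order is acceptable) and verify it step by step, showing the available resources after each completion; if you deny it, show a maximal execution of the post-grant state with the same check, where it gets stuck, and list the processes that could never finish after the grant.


DENY. Granting would leave the state unsafe.
Key observation: after proc-C, proc-F the pool peaks at (4, 2, 5), and each blocked process is short somewhere: proc-H on r3; proc-A on r1, r2.
On the post-grant state, proc-C, proc-F is a maximal run — nothing extends it. Step-by-step check:
  pool = (1, 2, 2)
  proc-C: need (0, 1, 1) fits (1, 2, 2); releases (2, 0, 0), pool now (3, 2, 2)
  proc-F: need (3, 2, 0) fits (3, 2, 2); releases (1, 0, 3), pool now (4, 2, 5)
  proc-H still needs (5, 2, 4) but only (4, 2, 5) is free — short on r3
  proc-A still needs (4, 4, 7) but only (4, 2, 5) is free — short on r1 and r2
Post-grant, the permanently blocked set is proc-H and proc-A.


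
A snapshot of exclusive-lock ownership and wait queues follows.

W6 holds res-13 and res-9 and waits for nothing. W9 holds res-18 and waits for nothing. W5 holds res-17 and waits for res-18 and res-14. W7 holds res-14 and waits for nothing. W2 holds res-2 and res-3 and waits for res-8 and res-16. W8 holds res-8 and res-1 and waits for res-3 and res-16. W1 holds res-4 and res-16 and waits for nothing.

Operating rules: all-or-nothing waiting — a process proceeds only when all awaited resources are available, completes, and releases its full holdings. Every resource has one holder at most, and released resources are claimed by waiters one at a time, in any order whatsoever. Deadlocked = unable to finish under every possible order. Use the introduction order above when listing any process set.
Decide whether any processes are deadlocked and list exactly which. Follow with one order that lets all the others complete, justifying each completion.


Deadlocked: W2 and W8.
Key observation: the loop W2 -> W8 -> W2 blocks itself forever; no other process is dragged down with it.
One completion order for the rest: W7, W1, W9, W6, W5.
Verifying each step:
  run W7 (it waits on nothing); releases res-14
  run W1 (it waits on nothing); releases res-4 and res-16
  run W9 (it waits on nothing); releases res-18
  run W6 (it waits on nothing); releases res-13 and res-9
  W5 waits on res-18 and res-14 — all released -> runs and releases res-17
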